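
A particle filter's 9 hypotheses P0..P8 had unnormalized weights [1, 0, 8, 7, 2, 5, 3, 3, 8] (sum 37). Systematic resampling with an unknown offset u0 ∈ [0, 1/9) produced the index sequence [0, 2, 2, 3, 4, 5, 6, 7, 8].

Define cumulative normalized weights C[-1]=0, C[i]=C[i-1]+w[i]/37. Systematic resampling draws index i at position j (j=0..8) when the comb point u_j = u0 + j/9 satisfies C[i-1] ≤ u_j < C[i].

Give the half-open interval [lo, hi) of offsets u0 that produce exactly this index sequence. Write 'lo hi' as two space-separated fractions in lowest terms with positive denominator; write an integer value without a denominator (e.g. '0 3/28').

C = [1/37, 1/37, 9/37, 16/37, 18/37, 23/37, 26/37, 29/37, 1]
j=0 picked index 0: u0 ∈ [0, 1/37)
j=1 picked index 2: u0 ∈ [-28/333, 44/333)
j=2 picked index 2: u0 ∈ [-65/333, 7/333)
j=3 picked index 3: u0 ∈ [-10/111, 11/111)
j=4 picked index 4: u0 ∈ [-4/333, 14/333)
j=5 picked index 5: u0 ∈ [-23/333, 22/333)
j=6 picked index 6: u0 ∈ [-5/111, 4/111)
j=7 picked index 7: u0 ∈ [-25/333, 2/333)
j=8 picked index 8: u0 ∈ [-35/333, 1/9)
intersection: [0, 2/333)

0 2/333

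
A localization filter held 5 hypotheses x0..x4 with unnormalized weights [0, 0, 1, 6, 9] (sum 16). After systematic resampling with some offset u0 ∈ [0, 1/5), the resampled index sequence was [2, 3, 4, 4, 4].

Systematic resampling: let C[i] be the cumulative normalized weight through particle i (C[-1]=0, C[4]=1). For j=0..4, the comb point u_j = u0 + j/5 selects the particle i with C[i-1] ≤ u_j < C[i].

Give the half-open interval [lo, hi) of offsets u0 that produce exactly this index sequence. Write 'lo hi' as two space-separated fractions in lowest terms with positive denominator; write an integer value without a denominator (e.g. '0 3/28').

C = [0, 0, 1/16, 7/16, 1]
j=0 picked index 2: u0 ∈ [0, 1/16)
j=1 picked index 3: u0 ∈ [-11/80, 19/80)
j=2 picked index 4: u0 ∈ [3/80, 3/5)
j=3 picked index 4: u0 ∈ [-13/80, 2/5)
j=4 picked index 4: u0 ∈ [-29/80, 1/5)
intersection: [3/80, 1/16)

3/80 1/16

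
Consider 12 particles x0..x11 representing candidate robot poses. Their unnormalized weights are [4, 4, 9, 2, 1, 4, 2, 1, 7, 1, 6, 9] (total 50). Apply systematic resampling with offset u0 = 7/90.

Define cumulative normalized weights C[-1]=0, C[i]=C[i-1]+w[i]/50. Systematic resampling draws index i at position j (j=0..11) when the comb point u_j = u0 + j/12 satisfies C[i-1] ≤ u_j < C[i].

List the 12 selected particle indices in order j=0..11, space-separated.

0 2 2 2 5 6 8 8 10 11 11 11

C = [2/25, 4/25, 17/50, 19/50, 2/5, 12/25, 13/25, 27/50, 17/25, 7/10, 41/50, 1]
j=0: u_0=7/90 ∈ [0, 2/25) → index 0
j=1: u_1=29/180 ∈ [4/25, 17/50) → index 2
j=2: u_2=11/45 ∈ [4/25, 17/50) → index 2
j=3: u_3=59/180 ∈ [4/25, 17/50) → index 2
j=4: u_4=37/90 ∈ [2/5, 12/25) → index 5
j=5: u_5=89/180 ∈ [12/25, 13/25) → index 6
j=6: u_6=26/45 ∈ [27/50, 17/25) → index 8
j=7: u_7=119/180 ∈ [27/50, 17/25) → index 8
j=8: u_8=67/90 ∈ [7/10, 41/50) → index 10
j=9: u_9=149/180 ∈ [41/50, 1) → index 11
j=10: u_10=41/45 ∈ [41/50, 1) → index 11
j=11: u_11=179/180 ∈ [41/50, 1) → index 11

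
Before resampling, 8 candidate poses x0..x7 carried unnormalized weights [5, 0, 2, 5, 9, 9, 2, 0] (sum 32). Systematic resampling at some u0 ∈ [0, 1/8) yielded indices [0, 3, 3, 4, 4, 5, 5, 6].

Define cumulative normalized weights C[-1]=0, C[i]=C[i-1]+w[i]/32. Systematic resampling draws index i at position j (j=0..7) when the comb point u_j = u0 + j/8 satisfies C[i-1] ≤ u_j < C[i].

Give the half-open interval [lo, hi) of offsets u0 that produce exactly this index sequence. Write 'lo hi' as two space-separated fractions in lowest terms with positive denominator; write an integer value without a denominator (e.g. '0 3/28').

C = [5/32, 5/32, 7/32, 3/8, 21/32, 15/16, 1, 1]
j=0 picked index 0: u0 ∈ [0, 5/32)
j=1 picked index 3: u0 ∈ [3/32, 1/4)
j=2 picked index 3: u0 ∈ [-1/32, 1/8)
j=3 picked index 4: u0 ∈ [0, 9/32)
j=4 picked index 4: u0 ∈ [-1/8, 5/32)
j=5 picked index 5: u0 ∈ [1/32, 5/16)
j=6 picked index 5: u0 ∈ [-3/32, 3/16)
j=7 picked index 6: u0 ∈ [1/16, 1/8)
intersection: [3/32, 1/8)

3/32 1/8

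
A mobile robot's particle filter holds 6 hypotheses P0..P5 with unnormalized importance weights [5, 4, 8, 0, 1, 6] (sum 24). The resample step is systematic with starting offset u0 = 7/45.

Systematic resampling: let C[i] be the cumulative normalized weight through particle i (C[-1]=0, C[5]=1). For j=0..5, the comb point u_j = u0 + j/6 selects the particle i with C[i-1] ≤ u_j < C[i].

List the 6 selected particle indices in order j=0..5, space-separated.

C = [5/24, 3/8, 17/24, 17/24, 3/4, 1]
j=0: u_0=7/45 ∈ [0, 5/24) → index 0
j=1: u_1=29/90 ∈ [5/24, 3/8) → index 1
j=2: u_2=22/45 ∈ [3/8, 17/24) → index 2
j=3: u_3=59/90 ∈ [3/8, 17/24) → index 2
j=4: u_4=37/45 ∈ [3/4, 1) → index 5
j=5: u_5=89/90 ∈ [3/4, 1) → index 5

0 1 2 2 5 5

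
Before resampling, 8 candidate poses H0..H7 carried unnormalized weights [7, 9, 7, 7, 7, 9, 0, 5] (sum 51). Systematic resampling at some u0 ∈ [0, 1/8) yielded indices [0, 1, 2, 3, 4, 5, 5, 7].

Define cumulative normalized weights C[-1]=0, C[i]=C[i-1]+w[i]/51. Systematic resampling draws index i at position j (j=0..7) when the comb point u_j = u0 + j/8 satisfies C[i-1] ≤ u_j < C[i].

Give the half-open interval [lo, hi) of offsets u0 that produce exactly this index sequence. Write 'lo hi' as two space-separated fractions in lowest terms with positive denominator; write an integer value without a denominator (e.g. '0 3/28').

41/408 1/8

C = [7/51, 16/51, 23/51, 10/17, 37/51, 46/51, 46/51, 1]
j=0 picked index 0: u0 ∈ [0, 7/51)
j=1 picked index 1: u0 ∈ [5/408, 77/408)
j=2 picked index 2: u0 ∈ [13/204, 41/204)
j=3 picked index 3: u0 ∈ [31/408, 29/136)
j=4 picked index 4: u0 ∈ [3/34, 23/102)
j=5 picked index 5: u0 ∈ [41/408, 113/408)
j=6 picked index 5: u0 ∈ [-5/204, 31/204)
j=7 picked index 7: u0 ∈ [11/408, 1/8)
intersection: [41/408, 1/8)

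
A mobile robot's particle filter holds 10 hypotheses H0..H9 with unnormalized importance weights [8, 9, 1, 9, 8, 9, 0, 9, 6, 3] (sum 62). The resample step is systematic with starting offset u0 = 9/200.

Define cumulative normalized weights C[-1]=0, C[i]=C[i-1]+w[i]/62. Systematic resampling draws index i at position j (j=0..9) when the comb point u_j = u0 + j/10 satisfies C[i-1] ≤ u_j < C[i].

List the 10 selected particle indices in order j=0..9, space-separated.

0 1 1 3 4 4 5 7 7 8

C = [4/31, 17/62, 9/31, 27/62, 35/62, 22/31, 22/31, 53/62, 59/62, 1]
j=0: u_0=9/200 ∈ [0, 4/31) → index 0
j=1: u_1=29/200 ∈ [4/31, 17/62) → index 1
j=2: u_2=49/200 ∈ [4/31, 17/62) → index 1
j=3: u_3=69/200 ∈ [9/31, 27/62) → index 3
j=4: u_4=89/200 ∈ [27/62, 35/62) → index 4
j=5: u_5=109/200 ∈ [27/62, 35/62) → index 4
j=6: u_6=129/200 ∈ [35/62, 22/31) → index 5
j=7: u_7=149/200 ∈ [22/31, 53/62) → index 7
j=8: u_8=169/200 ∈ [22/31, 53/62) → index 7
j=9: u_9=189/200 ∈ [53/62, 59/62) → index 8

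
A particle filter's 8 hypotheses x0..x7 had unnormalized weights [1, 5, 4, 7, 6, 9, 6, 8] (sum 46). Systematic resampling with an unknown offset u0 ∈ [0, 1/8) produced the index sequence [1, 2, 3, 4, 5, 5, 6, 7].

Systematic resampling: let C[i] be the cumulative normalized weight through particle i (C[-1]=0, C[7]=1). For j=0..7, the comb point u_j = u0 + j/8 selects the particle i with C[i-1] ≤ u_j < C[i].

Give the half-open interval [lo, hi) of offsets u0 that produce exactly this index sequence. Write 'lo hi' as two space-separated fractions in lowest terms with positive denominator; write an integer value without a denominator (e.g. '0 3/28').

C = [1/46, 3/23, 5/23, 17/46, 1/2, 16/23, 19/23, 1]
j=0 picked index 1: u0 ∈ [1/46, 3/23)
j=1 picked index 2: u0 ∈ [1/184, 17/184)
j=2 picked index 3: u0 ∈ [-3/92, 11/92)
j=3 picked index 4: u0 ∈ [-1/184, 1/8)
j=4 picked index 5: u0 ∈ [0, 9/46)
j=5 picked index 5: u0 ∈ [-1/8, 13/184)
j=6 picked index 6: u0 ∈ [-5/92, 7/92)
j=7 picked index 7: u0 ∈ [-9/184, 1/8)
intersection: [1/46, 13/184)

1/46 13/184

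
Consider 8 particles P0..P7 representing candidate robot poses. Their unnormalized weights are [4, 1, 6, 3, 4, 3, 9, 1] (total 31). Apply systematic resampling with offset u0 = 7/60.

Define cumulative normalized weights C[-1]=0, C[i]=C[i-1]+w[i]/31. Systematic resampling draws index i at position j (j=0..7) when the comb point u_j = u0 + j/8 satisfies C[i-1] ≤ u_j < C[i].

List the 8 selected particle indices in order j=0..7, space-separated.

0 2 3 4 5 6 6 7

C = [4/31, 5/31, 11/31, 14/31, 18/31, 21/31, 30/31, 1]
j=0: u_0=7/60 ∈ [0, 4/31) → index 0
j=1: u_1=29/120 ∈ [5/31, 11/31) → index 2
j=2: u_2=11/30 ∈ [11/31, 14/31) → index 3
j=3: u_3=59/120 ∈ [14/31, 18/31) → index 4
j=4: u_4=37/60 ∈ [18/31, 21/31) → index 5
j=5: u_5=89/120 ∈ [21/31, 30/31) → index 6
j=6: u_6=13/15 ∈ [21/31, 30/31) → index 6
j=7: u_7=119/120 ∈ [30/31, 1) → index 7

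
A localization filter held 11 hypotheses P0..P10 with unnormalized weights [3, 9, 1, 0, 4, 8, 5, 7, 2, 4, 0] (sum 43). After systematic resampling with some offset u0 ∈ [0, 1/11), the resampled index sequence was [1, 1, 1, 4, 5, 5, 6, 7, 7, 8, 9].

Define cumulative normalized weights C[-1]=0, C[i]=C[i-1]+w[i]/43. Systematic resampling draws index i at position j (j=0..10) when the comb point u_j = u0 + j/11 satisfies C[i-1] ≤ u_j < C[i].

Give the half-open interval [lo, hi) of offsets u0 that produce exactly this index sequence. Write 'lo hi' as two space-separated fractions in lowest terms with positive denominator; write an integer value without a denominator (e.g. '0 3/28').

3/43 42/473

C = [3/43, 12/43, 13/43, 13/43, 17/43, 25/43, 30/43, 37/43, 39/43, 1, 1]
j=0 picked index 1: u0 ∈ [3/43, 12/43)
j=1 picked index 1: u0 ∈ [-10/473, 89/473)
j=2 picked index 1: u0 ∈ [-53/473, 46/473)
j=3 picked index 4: u0 ∈ [14/473, 58/473)
j=4 picked index 5: u0 ∈ [15/473, 103/473)
j=5 picked index 5: u0 ∈ [-28/473, 60/473)
j=6 picked index 6: u0 ∈ [17/473, 72/473)
j=7 picked index 7: u0 ∈ [29/473, 106/473)
j=8 picked index 7: u0 ∈ [-14/473, 63/473)
j=9 picked index 8: u0 ∈ [20/473, 42/473)
j=10 picked index 9: u0 ∈ [-1/473, 1/11)
intersection: [3/43, 42/473)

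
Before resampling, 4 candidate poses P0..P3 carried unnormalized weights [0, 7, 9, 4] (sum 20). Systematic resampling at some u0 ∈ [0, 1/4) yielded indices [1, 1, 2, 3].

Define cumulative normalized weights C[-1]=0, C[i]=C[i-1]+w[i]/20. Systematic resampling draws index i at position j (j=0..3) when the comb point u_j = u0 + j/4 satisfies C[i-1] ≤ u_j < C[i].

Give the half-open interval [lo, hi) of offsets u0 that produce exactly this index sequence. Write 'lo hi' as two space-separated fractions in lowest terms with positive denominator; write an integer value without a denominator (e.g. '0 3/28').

C = [0, 7/20, 4/5, 1]
j=0 picked index 1: u0 ∈ [0, 7/20)
j=1 picked index 1: u0 ∈ [-1/4, 1/10)
j=2 picked index 2: u0 ∈ [-3/20, 3/10)
j=3 picked index 3: u0 ∈ [1/20, 1/4)
intersection: [1/20, 1/10)

1/20 1/10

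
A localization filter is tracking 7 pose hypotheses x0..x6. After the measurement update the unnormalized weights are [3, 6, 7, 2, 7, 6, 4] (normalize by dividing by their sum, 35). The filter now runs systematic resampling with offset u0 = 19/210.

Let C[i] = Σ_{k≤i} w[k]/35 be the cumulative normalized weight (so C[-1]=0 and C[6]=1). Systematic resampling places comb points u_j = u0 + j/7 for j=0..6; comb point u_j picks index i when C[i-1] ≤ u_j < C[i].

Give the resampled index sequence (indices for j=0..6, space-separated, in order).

1 1 2 4 4 5 6

C = [3/35, 9/35, 16/35, 18/35, 5/7, 31/35, 1]
j=0: u_0=19/210 ∈ [3/35, 9/35) → index 1
j=1: u_1=7/30 ∈ [3/35, 9/35) → index 1
j=2: u_2=79/210 ∈ [9/35, 16/35) → index 2
j=3: u_3=109/210 ∈ [18/35, 5/7) → index 4
j=4: u_4=139/210 ∈ [18/35, 5/7) → index 4
j=5: u_5=169/210 ∈ [5/7, 31/35) → index 5
j=6: u_6=199/210 ∈ [31/35, 1) → index 6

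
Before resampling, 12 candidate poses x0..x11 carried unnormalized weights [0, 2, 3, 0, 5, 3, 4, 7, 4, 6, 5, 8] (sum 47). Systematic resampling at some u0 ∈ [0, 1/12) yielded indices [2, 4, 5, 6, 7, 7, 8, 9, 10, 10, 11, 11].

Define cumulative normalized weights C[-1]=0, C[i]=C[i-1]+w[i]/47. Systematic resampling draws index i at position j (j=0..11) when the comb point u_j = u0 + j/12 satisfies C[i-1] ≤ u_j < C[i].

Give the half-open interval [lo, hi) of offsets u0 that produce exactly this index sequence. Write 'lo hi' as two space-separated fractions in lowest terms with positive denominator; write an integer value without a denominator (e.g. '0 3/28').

C = [0, 2/47, 5/47, 5/47, 10/47, 13/47, 17/47, 24/47, 28/47, 34/47, 39/47, 1]
j=0 picked index 2: u0 ∈ [2/47, 5/47)
j=1 picked index 4: u0 ∈ [13/564, 73/564)
j=2 picked index 5: u0 ∈ [13/282, 31/282)
j=3 picked index 6: u0 ∈ [5/188, 21/188)
j=4 picked index 7: u0 ∈ [4/141, 25/141)
j=5 picked index 7: u0 ∈ [-31/564, 53/564)
j=6 picked index 8: u0 ∈ [1/94, 9/94)
j=7 picked index 9: u0 ∈ [7/564, 79/564)
j=8 picked index 10: u0 ∈ [8/141, 23/141)
j=9 picked index 10: u0 ∈ [-5/188, 15/188)
j=10 picked index 11: u0 ∈ [-1/282, 1/6)
j=11 picked index 11: u0 ∈ [-49/564, 1/12)
intersection: [8/141, 15/188)

8/141 15/188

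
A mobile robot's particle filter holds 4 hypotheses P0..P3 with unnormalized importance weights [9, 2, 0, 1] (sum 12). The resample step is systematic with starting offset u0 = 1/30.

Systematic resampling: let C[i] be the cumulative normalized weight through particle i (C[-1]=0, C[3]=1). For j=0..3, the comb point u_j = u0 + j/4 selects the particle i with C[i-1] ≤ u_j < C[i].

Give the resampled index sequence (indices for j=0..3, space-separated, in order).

0 0 0 1

C = [3/4, 11/12, 11/12, 1]
j=0: u_0=1/30 ∈ [0, 3/4) → index 0
j=1: u_1=17/60 ∈ [0, 3/4) → index 0
j=2: u_2=8/15 ∈ [0, 3/4) → index 0
j=3: u_3=47/60 ∈ [3/4, 11/12) → index 1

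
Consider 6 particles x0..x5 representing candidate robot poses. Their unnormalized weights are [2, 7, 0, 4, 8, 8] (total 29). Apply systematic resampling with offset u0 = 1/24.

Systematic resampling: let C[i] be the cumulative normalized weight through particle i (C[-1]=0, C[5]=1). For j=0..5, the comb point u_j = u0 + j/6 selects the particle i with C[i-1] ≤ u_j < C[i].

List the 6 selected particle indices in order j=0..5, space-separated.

C = [2/29, 9/29, 9/29, 13/29, 21/29, 1]
j=0: u_0=1/24 ∈ [0, 2/29) → index 0
j=1: u_1=5/24 ∈ [2/29, 9/29) → index 1
j=2: u_2=3/8 ∈ [9/29, 13/29) → index 3
j=3: u_3=13/24 ∈ [13/29, 21/29) → index 4
j=4: u_4=17/24 ∈ [13/29, 21/29) → index 4
j=5: u_5=7/8 ∈ [21/29, 1) → index 5

0 1 3 4 4 5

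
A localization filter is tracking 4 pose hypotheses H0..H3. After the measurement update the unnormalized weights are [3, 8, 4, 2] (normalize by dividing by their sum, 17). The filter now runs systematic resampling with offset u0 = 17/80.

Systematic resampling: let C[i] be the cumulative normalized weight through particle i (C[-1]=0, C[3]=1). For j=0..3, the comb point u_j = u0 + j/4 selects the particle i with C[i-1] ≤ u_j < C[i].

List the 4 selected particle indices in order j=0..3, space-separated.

1 1 2 3

C = [3/17, 11/17, 15/17, 1]
j=0: u_0=17/80 ∈ [3/17, 11/17) → index 1
j=1: u_1=37/80 ∈ [3/17, 11/17) → index 1
j=2: u_2=57/80 ∈ [11/17, 15/17) → index 2
j=3: u_3=77/80 ∈ [15/17, 1) → index 3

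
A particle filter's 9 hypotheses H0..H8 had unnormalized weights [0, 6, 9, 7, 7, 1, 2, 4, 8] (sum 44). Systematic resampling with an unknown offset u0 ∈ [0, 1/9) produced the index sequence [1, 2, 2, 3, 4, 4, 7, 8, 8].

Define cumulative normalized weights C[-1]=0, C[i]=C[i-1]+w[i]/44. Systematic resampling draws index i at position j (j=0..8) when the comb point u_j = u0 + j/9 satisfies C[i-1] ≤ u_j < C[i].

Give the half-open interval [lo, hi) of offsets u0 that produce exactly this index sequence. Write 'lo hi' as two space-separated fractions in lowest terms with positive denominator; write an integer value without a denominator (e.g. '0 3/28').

2/33 41/396

C = [0, 3/22, 15/44, 1/2, 29/44, 15/22, 8/11, 9/11, 1]
j=0 picked index 1: u0 ∈ [0, 3/22)
j=1 picked index 2: u0 ∈ [5/198, 91/396)
j=2 picked index 2: u0 ∈ [-17/198, 47/396)
j=3 picked index 3: u0 ∈ [1/132, 1/6)
j=4 picked index 4: u0 ∈ [1/18, 85/396)
j=5 picked index 4: u0 ∈ [-1/18, 41/396)
j=6 picked index 7: u0 ∈ [2/33, 5/33)
j=7 picked index 8: u0 ∈ [4/99, 2/9)
j=8 picked index 8: u0 ∈ [-7/99, 1/9)
intersection: [2/33, 41/396)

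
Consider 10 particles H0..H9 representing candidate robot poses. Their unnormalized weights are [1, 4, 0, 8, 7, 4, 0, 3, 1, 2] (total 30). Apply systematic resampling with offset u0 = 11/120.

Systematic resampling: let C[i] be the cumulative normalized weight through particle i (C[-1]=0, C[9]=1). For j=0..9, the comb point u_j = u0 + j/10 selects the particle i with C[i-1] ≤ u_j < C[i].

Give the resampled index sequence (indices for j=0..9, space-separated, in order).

1 3 3 3 4 4 5 5 7 9

C = [1/30, 1/6, 1/6, 13/30, 2/3, 4/5, 4/5, 9/10, 14/15, 1]
j=0: u_0=11/120 ∈ [1/30, 1/6) → index 1
j=1: u_1=23/120 ∈ [1/6, 13/30) → index 3
j=2: u_2=7/24 ∈ [1/6, 13/30) → index 3
j=3: u_3=47/120 ∈ [1/6, 13/30) → index 3
j=4: u_4=59/120 ∈ [13/30, 2/3) → index 4
j=5: u_5=71/120 ∈ [13/30, 2/3) → index 4
j=6: u_6=83/120 ∈ [2/3, 4/5) → index 5
j=7: u_7=19/24 ∈ [2/3, 4/5) → index 5
j=8: u_8=107/120 ∈ [4/5, 9/10) → index 7
j=9: u_9=119/120 ∈ [14/15, 1) → index 9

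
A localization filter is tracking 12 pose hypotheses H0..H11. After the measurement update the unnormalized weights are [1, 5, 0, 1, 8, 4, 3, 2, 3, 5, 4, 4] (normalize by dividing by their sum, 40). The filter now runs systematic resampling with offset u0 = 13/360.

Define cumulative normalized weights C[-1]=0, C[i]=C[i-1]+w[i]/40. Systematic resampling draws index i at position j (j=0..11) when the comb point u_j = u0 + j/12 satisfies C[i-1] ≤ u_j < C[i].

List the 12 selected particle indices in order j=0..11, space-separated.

1 1 4 4 4 5 6 8 9 9 10 11

C = [1/40, 3/20, 3/20, 7/40, 3/8, 19/40, 11/20, 3/5, 27/40, 4/5, 9/10, 1]
j=0: u_0=13/360 ∈ [1/40, 3/20) → index 1
j=1: u_1=43/360 ∈ [1/40, 3/20) → index 1
j=2: u_2=73/360 ∈ [7/40, 3/8) → index 4
j=3: u_3=103/360 ∈ [7/40, 3/8) → index 4
j=4: u_4=133/360 ∈ [7/40, 3/8) → index 4
j=5: u_5=163/360 ∈ [3/8, 19/40) → index 5
j=6: u_6=193/360 ∈ [19/40, 11/20) → index 6
j=7: u_7=223/360 ∈ [3/5, 27/40) → index 8
j=8: u_8=253/360 ∈ [27/40, 4/5) → index 9
j=9: u_9=283/360 ∈ [27/40, 4/5) → index 9
j=10: u_10=313/360 ∈ [4/5, 9/10) → index 10
j=11: u_11=343/360 ∈ [9/10, 1) → index 11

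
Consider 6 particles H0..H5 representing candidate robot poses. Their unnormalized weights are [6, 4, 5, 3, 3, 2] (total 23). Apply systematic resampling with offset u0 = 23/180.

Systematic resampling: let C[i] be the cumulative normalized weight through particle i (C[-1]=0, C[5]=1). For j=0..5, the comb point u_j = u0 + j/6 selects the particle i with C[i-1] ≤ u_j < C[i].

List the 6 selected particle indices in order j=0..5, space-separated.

C = [6/23, 10/23, 15/23, 18/23, 21/23, 1]
j=0: u_0=23/180 ∈ [0, 6/23) → index 0
j=1: u_1=53/180 ∈ [6/23, 10/23) → index 1
j=2: u_2=83/180 ∈ [10/23, 15/23) → index 2
j=3: u_3=113/180 ∈ [10/23, 15/23) → index 2
j=4: u_4=143/180 ∈ [18/23, 21/23) → index 4
j=5: u_5=173/180 ∈ [21/23, 1) → index 5

0 1 2 2 4 5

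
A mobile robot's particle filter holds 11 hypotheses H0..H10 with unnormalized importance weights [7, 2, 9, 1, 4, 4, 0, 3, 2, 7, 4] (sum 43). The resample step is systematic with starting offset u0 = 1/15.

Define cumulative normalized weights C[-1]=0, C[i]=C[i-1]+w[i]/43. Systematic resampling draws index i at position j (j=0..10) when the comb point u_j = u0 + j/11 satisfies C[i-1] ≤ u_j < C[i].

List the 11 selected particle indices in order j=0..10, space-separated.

0 0 2 2 3 4 5 8 9 9 10

C = [7/43, 9/43, 18/43, 19/43, 23/43, 27/43, 27/43, 30/43, 32/43, 39/43, 1]
j=0: u_0=1/15 ∈ [0, 7/43) → index 0
j=1: u_1=26/165 ∈ [0, 7/43) → index 0
j=2: u_2=41/165 ∈ [9/43, 18/43) → index 2
j=3: u_3=56/165 ∈ [9/43, 18/43) → index 2
j=4: u_4=71/165 ∈ [18/43, 19/43) → index 3
j=5: u_5=86/165 ∈ [19/43, 23/43) → index 4
j=6: u_6=101/165 ∈ [23/43, 27/43) → index 5
j=7: u_7=116/165 ∈ [30/43, 32/43) → index 8
j=8: u_8=131/165 ∈ [32/43, 39/43) → index 9
j=9: u_9=146/165 ∈ [32/43, 39/43) → index 9
j=10: u_10=161/165 ∈ [39/43, 1) → index 10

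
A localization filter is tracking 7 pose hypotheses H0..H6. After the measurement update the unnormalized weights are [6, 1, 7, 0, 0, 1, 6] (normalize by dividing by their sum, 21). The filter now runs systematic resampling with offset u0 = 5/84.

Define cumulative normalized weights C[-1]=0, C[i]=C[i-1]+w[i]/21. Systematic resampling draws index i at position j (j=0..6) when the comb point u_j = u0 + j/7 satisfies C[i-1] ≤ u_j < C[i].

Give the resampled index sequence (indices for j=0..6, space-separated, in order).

C = [2/7, 1/3, 2/3, 2/3, 2/3, 5/7, 1]
j=0: u_0=5/84 ∈ [0, 2/7) → index 0
j=1: u_1=17/84 ∈ [0, 2/7) → index 0
j=2: u_2=29/84 ∈ [1/3, 2/3) → index 2
j=3: u_3=41/84 ∈ [1/3, 2/3) → index 2
j=4: u_4=53/84 ∈ [1/3, 2/3) → index 2
j=5: u_5=65/84 ∈ [5/7, 1) → index 6
j=6: u_6=11/12 ∈ [5/7, 1) → index 6

0 0 2 2 2 6 6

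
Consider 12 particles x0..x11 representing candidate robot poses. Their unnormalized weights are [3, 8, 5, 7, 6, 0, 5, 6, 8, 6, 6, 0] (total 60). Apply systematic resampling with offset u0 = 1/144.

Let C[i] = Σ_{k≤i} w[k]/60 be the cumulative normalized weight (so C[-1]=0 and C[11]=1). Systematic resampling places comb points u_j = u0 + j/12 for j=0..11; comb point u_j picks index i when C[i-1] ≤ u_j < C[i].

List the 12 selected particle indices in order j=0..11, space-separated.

0 1 1 2 3 4 6 7 8 8 9 10

C = [1/20, 11/60, 4/15, 23/60, 29/60, 29/60, 17/30, 2/3, 4/5, 9/10, 1, 1]
j=0: u_0=1/144 ∈ [0, 1/20) → index 0
j=1: u_1=13/144 ∈ [1/20, 11/60) → index 1
j=2: u_2=25/144 ∈ [1/20, 11/60) → index 1
j=3: u_3=37/144 ∈ [11/60, 4/15) → index 2
j=4: u_4=49/144 ∈ [4/15, 23/60) → index 3
j=5: u_5=61/144 ∈ [23/60, 29/60) → index 4
j=6: u_6=73/144 ∈ [29/60, 17/30) → index 6
j=7: u_7=85/144 ∈ [17/30, 2/3) → index 7
j=8: u_8=97/144 ∈ [2/3, 4/5) → index 8
j=9: u_9=109/144 ∈ [2/3, 4/5) → index 8
j=10: u_10=121/144 ∈ [4/5, 9/10) → index 9
j=11: u_11=133/144 ∈ [9/10, 1) → index 10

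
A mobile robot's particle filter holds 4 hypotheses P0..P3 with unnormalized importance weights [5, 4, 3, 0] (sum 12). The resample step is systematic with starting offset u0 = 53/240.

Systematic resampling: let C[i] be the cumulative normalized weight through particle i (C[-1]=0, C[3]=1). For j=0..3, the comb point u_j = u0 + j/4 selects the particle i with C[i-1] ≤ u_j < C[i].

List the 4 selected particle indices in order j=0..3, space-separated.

C = [5/12, 3/4, 1, 1]
j=0: u_0=53/240 ∈ [0, 5/12) → index 0
j=1: u_1=113/240 ∈ [5/12, 3/4) → index 1
j=2: u_2=173/240 ∈ [5/12, 3/4) → index 1
j=3: u_3=233/240 ∈ [3/4, 1) → index 2

0 1 1 2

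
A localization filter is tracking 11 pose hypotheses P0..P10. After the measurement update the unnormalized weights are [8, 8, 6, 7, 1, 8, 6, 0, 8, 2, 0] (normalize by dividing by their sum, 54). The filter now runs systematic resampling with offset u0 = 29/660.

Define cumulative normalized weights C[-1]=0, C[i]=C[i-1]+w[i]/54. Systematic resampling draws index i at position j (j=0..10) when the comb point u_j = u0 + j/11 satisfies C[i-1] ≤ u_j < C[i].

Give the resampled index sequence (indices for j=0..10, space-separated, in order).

0 0 1 2 3 3 5 5 6 8 8

C = [4/27, 8/27, 11/27, 29/54, 5/9, 19/27, 22/27, 22/27, 26/27, 1, 1]
j=0: u_0=29/660 ∈ [0, 4/27) → index 0
j=1: u_1=89/660 ∈ [0, 4/27) → index 0
j=2: u_2=149/660 ∈ [4/27, 8/27) → index 1
j=3: u_3=19/60 ∈ [8/27, 11/27) → index 2
j=4: u_4=269/660 ∈ [11/27, 29/54) → index 3
j=5: u_5=329/660 ∈ [11/27, 29/54) → index 3
j=6: u_6=389/660 ∈ [5/9, 19/27) → index 5
j=7: u_7=449/660 ∈ [5/9, 19/27) → index 5
j=8: u_8=509/660 ∈ [19/27, 22/27) → index 6
j=9: u_9=569/660 ∈ [22/27, 26/27) → index 8
j=10: u_10=629/660 ∈ [22/27, 26/27) → index 8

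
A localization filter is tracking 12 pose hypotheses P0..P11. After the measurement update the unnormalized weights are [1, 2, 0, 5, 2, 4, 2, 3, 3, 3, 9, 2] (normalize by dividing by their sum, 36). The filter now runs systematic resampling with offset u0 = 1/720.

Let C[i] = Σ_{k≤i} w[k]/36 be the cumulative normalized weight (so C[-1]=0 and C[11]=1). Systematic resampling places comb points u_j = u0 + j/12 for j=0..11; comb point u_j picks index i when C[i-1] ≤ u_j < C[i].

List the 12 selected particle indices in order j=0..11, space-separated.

0 3 3 4 5 6 7 8 9 10 10 10

C = [1/36, 1/12, 1/12, 2/9, 5/18, 7/18, 4/9, 19/36, 11/18, 25/36, 17/18, 1]
j=0: u_0=1/720 ∈ [0, 1/36) → index 0
j=1: u_1=61/720 ∈ [1/12, 2/9) → index 3
j=2: u_2=121/720 ∈ [1/12, 2/9) → index 3
j=3: u_3=181/720 ∈ [2/9, 5/18) → index 4
j=4: u_4=241/720 ∈ [5/18, 7/18) → index 5
j=5: u_5=301/720 ∈ [7/18, 4/9) → index 6
j=6: u_6=361/720 ∈ [4/9, 19/36) → index 7
j=7: u_7=421/720 ∈ [19/36, 11/18) → index 8
j=8: u_8=481/720 ∈ [11/18, 25/36) → index 9
j=9: u_9=541/720 ∈ [25/36, 17/18) → index 10
j=10: u_10=601/720 ∈ [25/36, 17/18) → index 10
j=11: u_11=661/720 ∈ [25/36, 17/18) → index 10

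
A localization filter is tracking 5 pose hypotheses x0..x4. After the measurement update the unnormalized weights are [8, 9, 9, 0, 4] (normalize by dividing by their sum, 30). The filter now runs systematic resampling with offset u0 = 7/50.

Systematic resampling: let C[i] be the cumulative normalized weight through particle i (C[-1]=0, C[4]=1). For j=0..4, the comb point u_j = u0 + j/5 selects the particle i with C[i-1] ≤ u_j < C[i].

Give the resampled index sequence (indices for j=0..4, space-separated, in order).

C = [4/15, 17/30, 13/15, 13/15, 1]
j=0: u_0=7/50 ∈ [0, 4/15) → index 0
j=1: u_1=17/50 ∈ [4/15, 17/30) → index 1
j=2: u_2=27/50 ∈ [4/15, 17/30) → index 1
j=3: u_3=37/50 ∈ [17/30, 13/15) → index 2
j=4: u_4=47/50 ∈ [13/15, 1) → index 4

0 1 1 2 4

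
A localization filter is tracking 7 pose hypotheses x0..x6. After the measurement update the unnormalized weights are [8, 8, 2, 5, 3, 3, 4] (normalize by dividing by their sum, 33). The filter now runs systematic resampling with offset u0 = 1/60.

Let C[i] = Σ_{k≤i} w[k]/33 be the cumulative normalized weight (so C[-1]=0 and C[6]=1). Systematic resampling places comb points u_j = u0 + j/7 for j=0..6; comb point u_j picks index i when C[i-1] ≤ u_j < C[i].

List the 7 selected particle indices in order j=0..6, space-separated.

0 0 1 1 3 4 5

C = [8/33, 16/33, 6/11, 23/33, 26/33, 29/33, 1]
j=0: u_0=1/60 ∈ [0, 8/33) → index 0
j=1: u_1=67/420 ∈ [0, 8/33) → index 0
j=2: u_2=127/420 ∈ [8/33, 16/33) → index 1
j=3: u_3=187/420 ∈ [8/33, 16/33) → index 1
j=4: u_4=247/420 ∈ [6/11, 23/33) → index 3
j=5: u_5=307/420 ∈ [23/33, 26/33) → index 4
j=6: u_6=367/420 ∈ [26/33, 29/33) → index 5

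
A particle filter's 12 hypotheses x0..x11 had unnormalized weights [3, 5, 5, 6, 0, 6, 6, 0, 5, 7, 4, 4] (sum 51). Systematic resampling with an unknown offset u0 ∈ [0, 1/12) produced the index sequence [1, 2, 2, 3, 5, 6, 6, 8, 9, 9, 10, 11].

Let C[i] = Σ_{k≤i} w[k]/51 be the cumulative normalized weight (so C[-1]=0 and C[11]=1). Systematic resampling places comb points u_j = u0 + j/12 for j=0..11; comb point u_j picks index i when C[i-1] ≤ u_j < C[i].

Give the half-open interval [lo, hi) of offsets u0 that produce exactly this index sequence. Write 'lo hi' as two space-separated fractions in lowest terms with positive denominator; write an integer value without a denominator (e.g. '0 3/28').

5/68 1/12

C = [1/17, 8/51, 13/51, 19/51, 19/51, 25/51, 31/51, 31/51, 12/17, 43/51, 47/51, 1]
j=0 picked index 1: u0 ∈ [1/17, 8/51)
j=1 picked index 2: u0 ∈ [5/68, 35/204)
j=2 picked index 2: u0 ∈ [-1/102, 3/34)
j=3 picked index 3: u0 ∈ [1/204, 25/204)
j=4 picked index 5: u0 ∈ [2/51, 8/51)
j=5 picked index 6: u0 ∈ [5/68, 13/68)
j=6 picked index 6: u0 ∈ [-1/102, 11/102)
j=7 picked index 8: u0 ∈ [5/204, 25/204)
j=8 picked index 9: u0 ∈ [2/51, 3/17)
j=9 picked index 9: u0 ∈ [-3/68, 19/204)
j=10 picked index 10: u0 ∈ [1/102, 3/34)
j=11 picked index 11: u0 ∈ [1/204, 1/12)
intersection: [5/68, 1/12)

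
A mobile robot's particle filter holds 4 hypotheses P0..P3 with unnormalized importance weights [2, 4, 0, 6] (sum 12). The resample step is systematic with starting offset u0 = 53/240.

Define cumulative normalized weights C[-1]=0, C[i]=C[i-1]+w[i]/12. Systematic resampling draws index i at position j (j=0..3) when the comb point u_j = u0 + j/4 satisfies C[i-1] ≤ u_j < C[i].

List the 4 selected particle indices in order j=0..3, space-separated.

C = [1/6, 1/2, 1/2, 1]
j=0: u_0=53/240 ∈ [1/6, 1/2) → index 1
j=1: u_1=113/240 ∈ [1/6, 1/2) → index 1
j=2: u_2=173/240 ∈ [1/2, 1) → index 3
j=3: u_3=233/240 ∈ [1/2, 1) → index 3

1 1 3 3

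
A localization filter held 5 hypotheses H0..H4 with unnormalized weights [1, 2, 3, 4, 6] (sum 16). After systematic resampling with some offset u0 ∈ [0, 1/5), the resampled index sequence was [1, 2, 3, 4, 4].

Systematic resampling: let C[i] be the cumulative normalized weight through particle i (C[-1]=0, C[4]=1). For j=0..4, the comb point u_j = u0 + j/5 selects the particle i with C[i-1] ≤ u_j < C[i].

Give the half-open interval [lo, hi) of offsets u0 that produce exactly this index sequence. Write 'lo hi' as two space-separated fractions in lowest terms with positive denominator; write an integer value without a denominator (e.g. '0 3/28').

C = [1/16, 3/16, 3/8, 5/8, 1]
j=0 picked index 1: u0 ∈ [1/16, 3/16)
j=1 picked index 2: u0 ∈ [-1/80, 7/40)
j=2 picked index 3: u0 ∈ [-1/40, 9/40)
j=3 picked index 4: u0 ∈ [1/40, 2/5)
j=4 picked index 4: u0 ∈ [-7/40, 1/5)
intersection: [1/16, 7/40)

1/16 7/40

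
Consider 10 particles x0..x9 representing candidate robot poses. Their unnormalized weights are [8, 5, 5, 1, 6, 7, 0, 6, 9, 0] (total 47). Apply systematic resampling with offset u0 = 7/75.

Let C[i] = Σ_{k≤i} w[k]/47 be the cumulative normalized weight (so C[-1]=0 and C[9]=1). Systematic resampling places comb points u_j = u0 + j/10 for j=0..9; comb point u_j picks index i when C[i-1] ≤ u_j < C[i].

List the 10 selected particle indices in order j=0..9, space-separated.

C = [8/47, 13/47, 18/47, 19/47, 25/47, 32/47, 32/47, 38/47, 1, 1]
j=0: u_0=7/75 ∈ [0, 8/47) → index 0
j=1: u_1=29/150 ∈ [8/47, 13/47) → index 1
j=2: u_2=22/75 ∈ [13/47, 18/47) → index 2
j=3: u_3=59/150 ∈ [18/47, 19/47) → index 3
j=4: u_4=37/75 ∈ [19/47, 25/47) → index 4
j=5: u_5=89/150 ∈ [25/47, 32/47) → index 5
j=6: u_6=52/75 ∈ [32/47, 38/47) → index 7
j=7: u_7=119/150 ∈ [32/47, 38/47) → index 7
j=8: u_8=67/75 ∈ [38/47, 1) → index 8
j=9: u_9=149/150 ∈ [38/47, 1) → index 8

0 1 2 3 4 5 7 7 8 8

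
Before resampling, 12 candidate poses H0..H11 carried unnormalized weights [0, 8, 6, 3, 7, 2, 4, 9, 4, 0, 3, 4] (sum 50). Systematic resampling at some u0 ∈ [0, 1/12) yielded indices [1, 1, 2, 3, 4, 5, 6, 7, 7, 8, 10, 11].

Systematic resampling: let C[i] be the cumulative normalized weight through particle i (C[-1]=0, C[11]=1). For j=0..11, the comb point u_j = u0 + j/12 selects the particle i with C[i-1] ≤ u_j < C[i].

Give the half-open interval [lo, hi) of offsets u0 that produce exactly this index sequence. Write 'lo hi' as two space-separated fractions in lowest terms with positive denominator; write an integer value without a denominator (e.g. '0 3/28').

C = [0, 4/25, 7/25, 17/50, 12/25, 13/25, 3/5, 39/50, 43/50, 43/50, 23/25, 1]
j=0 picked index 1: u0 ∈ [0, 4/25)
j=1 picked index 1: u0 ∈ [-1/12, 23/300)
j=2 picked index 2: u0 ∈ [-1/150, 17/150)
j=3 picked index 3: u0 ∈ [3/100, 9/100)
j=4 picked index 4: u0 ∈ [1/150, 11/75)
j=5 picked index 5: u0 ∈ [19/300, 31/300)
j=6 picked index 6: u0 ∈ [1/50, 1/10)
j=7 picked index 7: u0 ∈ [1/60, 59/300)
j=8 picked index 7: u0 ∈ [-1/15, 17/150)
j=9 picked index 8: u0 ∈ [3/100, 11/100)
j=10 picked index 10: u0 ∈ [2/75, 13/150)
j=11 picked index 11: u0 ∈ [1/300, 1/12)
intersection: [19/300, 23/300)

19/300 23/300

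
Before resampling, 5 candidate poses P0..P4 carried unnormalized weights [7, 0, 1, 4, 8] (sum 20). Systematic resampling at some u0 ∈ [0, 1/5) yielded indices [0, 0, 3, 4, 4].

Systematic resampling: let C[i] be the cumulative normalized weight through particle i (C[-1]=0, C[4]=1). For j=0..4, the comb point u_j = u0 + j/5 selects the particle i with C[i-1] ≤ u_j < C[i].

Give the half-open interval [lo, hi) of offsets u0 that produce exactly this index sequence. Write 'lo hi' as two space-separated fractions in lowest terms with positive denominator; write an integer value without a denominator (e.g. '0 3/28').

0 3/20

C = [7/20, 7/20, 2/5, 3/5, 1]
j=0 picked index 0: u0 ∈ [0, 7/20)
j=1 picked index 0: u0 ∈ [-1/5, 3/20)
j=2 picked index 3: u0 ∈ [0, 1/5)
j=3 picked index 4: u0 ∈ [0, 2/5)
j=4 picked index 4: u0 ∈ [-1/5, 1/5)
intersection: [0, 3/20)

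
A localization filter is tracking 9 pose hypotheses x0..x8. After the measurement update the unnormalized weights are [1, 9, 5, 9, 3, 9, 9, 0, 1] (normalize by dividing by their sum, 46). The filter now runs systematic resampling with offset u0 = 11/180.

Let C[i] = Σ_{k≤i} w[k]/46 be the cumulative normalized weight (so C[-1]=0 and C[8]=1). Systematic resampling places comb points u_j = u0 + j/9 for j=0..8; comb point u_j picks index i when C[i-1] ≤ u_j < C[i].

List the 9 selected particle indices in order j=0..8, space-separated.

C = [1/46, 5/23, 15/46, 12/23, 27/46, 18/23, 45/46, 45/46, 1]
j=0: u_0=11/180 ∈ [1/46, 5/23) → index 1
j=1: u_1=31/180 ∈ [1/46, 5/23) → index 1
j=2: u_2=17/60 ∈ [5/23, 15/46) → index 2
j=3: u_3=71/180 ∈ [15/46, 12/23) → index 3
j=4: u_4=91/180 ∈ [15/46, 12/23) → index 3
j=5: u_5=37/60 ∈ [27/46, 18/23) → index 5
j=6: u_6=131/180 ∈ [27/46, 18/23) → index 5
j=7: u_7=151/180 ∈ [18/23, 45/46) → index 6
j=8: u_8=19/20 ∈ [18/23, 45/46) → index 6

1 1 2 3 3 5 5 6 6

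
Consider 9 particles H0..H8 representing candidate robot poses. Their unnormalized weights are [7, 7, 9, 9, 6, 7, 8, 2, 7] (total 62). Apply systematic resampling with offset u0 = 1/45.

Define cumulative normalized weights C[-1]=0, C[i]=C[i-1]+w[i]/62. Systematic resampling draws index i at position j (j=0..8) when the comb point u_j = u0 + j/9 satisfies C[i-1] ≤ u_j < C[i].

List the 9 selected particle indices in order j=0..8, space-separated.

C = [7/62, 7/31, 23/62, 16/31, 19/31, 45/62, 53/62, 55/62, 1]
j=0: u_0=1/45 ∈ [0, 7/62) → index 0
j=1: u_1=2/15 ∈ [7/62, 7/31) → index 1
j=2: u_2=11/45 ∈ [7/31, 23/62) → index 2
j=3: u_3=16/45 ∈ [7/31, 23/62) → index 2
j=4: u_4=7/15 ∈ [23/62, 16/31) → index 3
j=5: u_5=26/45 ∈ [16/31, 19/31) → index 4
j=6: u_6=31/45 ∈ [19/31, 45/62) → index 5
j=7: u_7=4/5 ∈ [45/62, 53/62) → index 6
j=8: u_8=41/45 ∈ [55/62, 1) → index 8

0 1 2 2 3 4 5 6 8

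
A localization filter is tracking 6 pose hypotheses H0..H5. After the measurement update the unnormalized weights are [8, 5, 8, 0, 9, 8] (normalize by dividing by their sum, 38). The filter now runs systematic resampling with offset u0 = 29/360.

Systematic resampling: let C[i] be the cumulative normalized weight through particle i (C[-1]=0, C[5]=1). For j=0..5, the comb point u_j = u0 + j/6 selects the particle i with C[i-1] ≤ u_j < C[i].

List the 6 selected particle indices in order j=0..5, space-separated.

0 1 2 4 4 5

C = [4/19, 13/38, 21/38, 21/38, 15/19, 1]
j=0: u_0=29/360 ∈ [0, 4/19) → index 0
j=1: u_1=89/360 ∈ [4/19, 13/38) → index 1
j=2: u_2=149/360 ∈ [13/38, 21/38) → index 2
j=3: u_3=209/360 ∈ [21/38, 15/19) → index 4
j=4: u_4=269/360 ∈ [21/38, 15/19) → index 4
j=5: u_5=329/360 ∈ [15/19, 1) → index 5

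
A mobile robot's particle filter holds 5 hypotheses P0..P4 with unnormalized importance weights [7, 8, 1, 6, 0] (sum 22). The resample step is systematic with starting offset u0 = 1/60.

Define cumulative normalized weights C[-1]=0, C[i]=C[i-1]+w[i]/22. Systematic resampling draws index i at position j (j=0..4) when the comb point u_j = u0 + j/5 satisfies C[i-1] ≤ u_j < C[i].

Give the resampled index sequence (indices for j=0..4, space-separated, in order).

C = [7/22, 15/22, 8/11, 1, 1]
j=0: u_0=1/60 ∈ [0, 7/22) → index 0
j=1: u_1=13/60 ∈ [0, 7/22) → index 0
j=2: u_2=5/12 ∈ [7/22, 15/22) → index 1
j=3: u_3=37/60 ∈ [7/22, 15/22) → index 1
j=4: u_4=49/60 ∈ [8/11, 1) → index 3

0 0 1 1 3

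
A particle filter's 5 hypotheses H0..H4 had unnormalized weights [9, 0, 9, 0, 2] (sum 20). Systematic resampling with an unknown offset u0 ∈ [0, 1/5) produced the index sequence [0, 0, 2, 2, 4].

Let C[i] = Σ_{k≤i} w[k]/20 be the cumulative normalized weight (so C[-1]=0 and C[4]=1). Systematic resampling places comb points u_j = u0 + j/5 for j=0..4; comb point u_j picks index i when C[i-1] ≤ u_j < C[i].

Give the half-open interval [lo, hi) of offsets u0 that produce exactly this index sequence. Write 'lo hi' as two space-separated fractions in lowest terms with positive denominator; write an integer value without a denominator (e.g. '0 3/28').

1/10 1/5

C = [9/20, 9/20, 9/10, 9/10, 1]
j=0 picked index 0: u0 ∈ [0, 9/20)
j=1 picked index 0: u0 ∈ [-1/5, 1/4)
j=2 picked index 2: u0 ∈ [1/20, 1/2)
j=3 picked index 2: u0 ∈ [-3/20, 3/10)
j=4 picked index 4: u0 ∈ [1/10, 1/5)
intersection: [1/10, 1/5)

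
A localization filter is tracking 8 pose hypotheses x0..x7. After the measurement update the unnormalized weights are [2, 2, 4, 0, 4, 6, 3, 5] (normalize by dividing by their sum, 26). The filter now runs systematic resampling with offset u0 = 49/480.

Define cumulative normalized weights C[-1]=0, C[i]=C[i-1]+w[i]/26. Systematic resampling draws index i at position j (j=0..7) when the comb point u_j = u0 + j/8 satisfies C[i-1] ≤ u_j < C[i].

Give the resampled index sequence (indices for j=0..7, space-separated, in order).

1 2 4 5 5 6 7 7

C = [1/13, 2/13, 4/13, 4/13, 6/13, 9/13, 21/26, 1]
j=0: u_0=49/480 ∈ [1/13, 2/13) → index 1
j=1: u_1=109/480 ∈ [2/13, 4/13) → index 2
j=2: u_2=169/480 ∈ [4/13, 6/13) → index 4
j=3: u_3=229/480 ∈ [6/13, 9/13) → index 5
j=4: u_4=289/480 ∈ [6/13, 9/13) → index 5
j=5: u_5=349/480 ∈ [9/13, 21/26) → index 6
j=6: u_6=409/480 ∈ [21/26, 1) → index 7
j=7: u_7=469/480 ∈ [21/26, 1) → index 7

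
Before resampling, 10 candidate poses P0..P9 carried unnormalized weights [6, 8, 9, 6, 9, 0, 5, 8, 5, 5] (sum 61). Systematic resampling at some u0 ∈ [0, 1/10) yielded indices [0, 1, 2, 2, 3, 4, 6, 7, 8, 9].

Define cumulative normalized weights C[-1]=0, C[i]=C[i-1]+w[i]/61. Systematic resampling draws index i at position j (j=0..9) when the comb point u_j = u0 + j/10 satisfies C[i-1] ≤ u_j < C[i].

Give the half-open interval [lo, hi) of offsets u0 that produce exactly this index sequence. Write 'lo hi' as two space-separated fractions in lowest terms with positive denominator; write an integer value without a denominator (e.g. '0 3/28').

11/305 23/305

C = [6/61, 14/61, 23/61, 29/61, 38/61, 38/61, 43/61, 51/61, 56/61, 1]
j=0 picked index 0: u0 ∈ [0, 6/61)
j=1 picked index 1: u0 ∈ [-1/610, 79/610)
j=2 picked index 2: u0 ∈ [9/305, 54/305)
j=3 picked index 2: u0 ∈ [-43/610, 47/610)
j=4 picked index 3: u0 ∈ [-7/305, 23/305)
j=5 picked index 4: u0 ∈ [-3/122, 15/122)
j=6 picked index 6: u0 ∈ [7/305, 32/305)
j=7 picked index 7: u0 ∈ [3/610, 83/610)
j=8 picked index 8: u0 ∈ [11/305, 36/305)
j=9 picked index 9: u0 ∈ [11/610, 1/10)
intersection: [11/305, 23/305)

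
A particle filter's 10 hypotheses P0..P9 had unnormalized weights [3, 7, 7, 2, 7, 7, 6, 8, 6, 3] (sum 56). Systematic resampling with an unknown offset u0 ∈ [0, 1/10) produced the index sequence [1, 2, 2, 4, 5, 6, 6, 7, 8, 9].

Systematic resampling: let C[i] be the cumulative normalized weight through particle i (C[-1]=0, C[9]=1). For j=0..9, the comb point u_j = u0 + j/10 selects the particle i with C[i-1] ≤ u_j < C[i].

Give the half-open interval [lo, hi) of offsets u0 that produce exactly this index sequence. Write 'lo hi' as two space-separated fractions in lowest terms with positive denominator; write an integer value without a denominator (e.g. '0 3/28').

C = [3/56, 5/28, 17/56, 19/56, 13/28, 33/56, 39/56, 47/56, 53/56, 1]
j=0 picked index 1: u0 ∈ [3/56, 5/28)
j=1 picked index 2: u0 ∈ [11/140, 57/280)
j=2 picked index 2: u0 ∈ [-3/140, 29/280)
j=3 picked index 4: u0 ∈ [11/280, 23/140)
j=4 picked index 5: u0 ∈ [9/140, 53/280)
j=5 picked index 6: u0 ∈ [5/56, 11/56)
j=6 picked index 6: u0 ∈ [-3/280, 27/280)
j=7 picked index 7: u0 ∈ [-1/280, 39/280)
j=8 picked index 8: u0 ∈ [11/280, 41/280)
j=9 picked index 9: u0 ∈ [13/280, 1/10)
intersection: [5/56, 27/280)

5/56 27/280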